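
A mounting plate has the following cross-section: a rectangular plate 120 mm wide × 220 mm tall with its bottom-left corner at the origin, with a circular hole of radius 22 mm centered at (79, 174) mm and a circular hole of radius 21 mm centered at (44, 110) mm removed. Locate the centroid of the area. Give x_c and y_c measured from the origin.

x_c = 59.71 mm, y_c = 105.86 mm

plate: A = 120 × 220 = 26400.00, centroid at (60.00, 110.00).
hole 1: A = −π·22² = -1520.53, centroid at (79.00, 174.00).
hole 2: A = −π·21² = -1385.44, centroid at (44.00, 110.00).
ΣA = 23494.03 mm²
ΣAx_c = (26400.00)(60.00) + (-1520.53)(79.00) + (-1385.44)(44.00) = 1402918.60 mm³
ΣAy_c = (26400.00)(110.00) + (-1520.53)(174.00) + (-1385.44)(110.00) = 2487028.97 mm³
x_c = 1402918.60 / 23494.03 = 59.71 mm
y_c = 2487028.97 / 23494.03 = 105.86 mm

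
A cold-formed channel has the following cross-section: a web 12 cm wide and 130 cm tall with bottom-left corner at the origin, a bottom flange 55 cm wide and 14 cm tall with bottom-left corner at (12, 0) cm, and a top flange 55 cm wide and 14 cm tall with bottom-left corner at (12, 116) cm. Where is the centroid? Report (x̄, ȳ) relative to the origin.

Part | A | x̄ᵢ | ȳᵢ | A·x̄ᵢ | A·ȳᵢ
web | 1560.00 | 6.00 | 65.00 | 9360.00 | 101400.00
bottom flange | 770.00 | 39.50 | 7.00 | 30415.00 | 5390.00
top flange | 770.00 | 39.50 | 123.00 | 30415.00 | 94710.00
Σ | 3100.00 |  |  | 70190.00 | 201500.00
x̄ = 70190.00 / 3100.00 = 22.64 cm
ȳ = 201500.00 / 3100.00 = 65.00 cm

x̄ = 22.64 cm, ȳ = 65.00 cm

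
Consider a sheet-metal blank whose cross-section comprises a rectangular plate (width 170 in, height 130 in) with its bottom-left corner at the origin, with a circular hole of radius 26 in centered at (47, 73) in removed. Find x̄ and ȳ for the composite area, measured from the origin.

Part | A | x̄ᵢ | ȳᵢ | A·x̄ᵢ | A·ȳᵢ
plate | 22100.00 | 85.00 | 65.00 | 1878500.00 | 1436500.00
hole | -2123.72 | 47.00 | 73.00 | -99814.68 | -155031.31
Σ | 19976.28 |  |  | 1778685.32 | 1281468.69
x̄ = 1778685.32 / 19976.28 = 89.04 in
ȳ = 1281468.69 / 19976.28 = 64.15 in

x̄ = 89.04 in, ȳ = 64.15 in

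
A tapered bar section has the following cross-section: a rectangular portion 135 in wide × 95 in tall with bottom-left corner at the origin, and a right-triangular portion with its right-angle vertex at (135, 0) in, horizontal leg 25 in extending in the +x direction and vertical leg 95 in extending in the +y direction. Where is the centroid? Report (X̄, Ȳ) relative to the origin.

X̄ = 73.93 in, Ȳ = 46.16 in

Part | A | x̄ᵢ | ȳᵢ | A·x̄ᵢ | A·ȳᵢ
rectangular portion | 12825.00 | 67.50 | 47.50 | 865687.50 | 609187.50
triangular portion | 1187.50 | 143.33 | 31.67 | 170208.33 | 37604.17
Σ | 14012.50 |  |  | 1035895.83 | 646791.67
X̄ = 1035895.83 / 14012.50 = 73.93 in
Ȳ = 646791.67 / 14012.50 = 46.16 in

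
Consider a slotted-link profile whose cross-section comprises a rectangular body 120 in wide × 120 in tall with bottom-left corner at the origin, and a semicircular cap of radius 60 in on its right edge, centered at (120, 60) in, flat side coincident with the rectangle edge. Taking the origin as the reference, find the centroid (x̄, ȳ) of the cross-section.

rectangular body: A = 120 × 120 = 14400.00, centroid at (60.00, 60.00).
semicircular end: A = ½π·60² = 5654.87, centroid at (145.46, 60.00).
ΣA = 20054.87 in²
ΣAx̄ = (14400.00)(60.00) + (5654.87)(145.46) = 1686584.01 in³
ΣAȳ = (14400.00)(60.00) + (5654.87)(60.00) = 1203292.01 in³
x̄ = 1686584.01 / 20054.87 = 84.10 in
ȳ = 1203292.01 / 20054.87 = 60.00 in

x̄ = 84.10 in, ȳ = 60.00 in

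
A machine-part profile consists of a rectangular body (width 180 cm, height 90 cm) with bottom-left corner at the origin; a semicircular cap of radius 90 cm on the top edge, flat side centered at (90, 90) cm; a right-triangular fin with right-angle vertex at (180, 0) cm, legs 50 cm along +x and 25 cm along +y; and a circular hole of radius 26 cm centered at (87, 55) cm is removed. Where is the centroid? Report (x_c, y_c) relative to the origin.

x_c = 92.66 cm, y_c = 81.99 cm

Part | A | x̄ᵢ | ȳᵢ | A·x̄ᵢ | A·ȳᵢ
rectangular body | 16200.00 | 90.00 | 45.00 | 1458000.00 | 729000.00
semicircular top | 12723.45 | 90.00 | 128.20 | 1145110.52 | 1631110.52
triangular fin | 625.00 | 196.67 | 8.33 | 122916.67 | 5208.33
hole | -2123.72 | 87.00 | 55.00 | -184763.35 | -116804.41
Σ | 27424.73 |  |  | 2541263.84 | 2248514.44
x_c = 2541263.84 / 27424.73 = 92.66 cm
y_c = 2248514.44 / 27424.73 = 81.99 cm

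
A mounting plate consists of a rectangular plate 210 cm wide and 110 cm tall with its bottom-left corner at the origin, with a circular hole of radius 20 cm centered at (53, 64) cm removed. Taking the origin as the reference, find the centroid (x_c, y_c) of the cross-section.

plate: A = 210 × 110 = 23100.00, centroid at (105.00, 55.00).
hole: A = −π·20² = -1256.64, centroid at (53.00, 64.00).
ΣA = 21843.36 cm², ΣAx_c = 2358898.24 cm³, ΣAy_c = 1190075.23 cm³.
x_c = 2358898.24/21843.36 = 107.99 cm; y_c = 1190075.23/21843.36 = 54.48 cm.

x_c = 107.99 cm, y_c = 54.48 cm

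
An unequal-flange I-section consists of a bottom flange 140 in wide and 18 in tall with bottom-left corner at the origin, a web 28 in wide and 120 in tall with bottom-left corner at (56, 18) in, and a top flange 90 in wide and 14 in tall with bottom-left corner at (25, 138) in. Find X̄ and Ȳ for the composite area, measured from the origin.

bottom flange: A = 140 × 18 = 2520.00, centroid at (70.00, 9.00).
web: A = 28 × 120 = 3360.00, centroid at (70.00, 78.00).
top flange: A = 90 × 14 = 1260.00, centroid at (70.00, 145.00).
ΣA = 7140.00 in²
ΣAX̄ = (2520.00)(70.00) + (3360.00)(70.00) + (1260.00)(70.00) = 499800.00 in³
ΣAȲ = (2520.00)(9.00) + (3360.00)(78.00) + (1260.00)(145.00) = 467460.00 in³
X̄ = 499800.00 / 7140.00 = 70.00 in
Ȳ = 467460.00 / 7140.00 = 65.47 in

X̄ = 70.00 in, Ȳ = 65.47 in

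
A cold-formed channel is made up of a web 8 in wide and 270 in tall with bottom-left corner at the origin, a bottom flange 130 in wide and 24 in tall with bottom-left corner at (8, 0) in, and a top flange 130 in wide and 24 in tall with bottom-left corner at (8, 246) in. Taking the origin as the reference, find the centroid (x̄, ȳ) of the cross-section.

web: A = 8 × 270 = 2160.00, centroid at (4.00, 135.00).
bottom flange: A = 130 × 24 = 3120.00, centroid at (73.00, 12.00).
top flange: A = 130 × 24 = 3120.00, centroid at (73.00, 258.00).
ΣA = 8400.00 in², ΣAx̄ = 464160.00 in³, ΣAȳ = 1134000.00 in³.
x̄ = 464160.00/8400.00 = 55.26 in; ȳ = 1134000.00/8400.00 = 135.00 in.

x̄ = 55.26 in, ȳ = 135.00 in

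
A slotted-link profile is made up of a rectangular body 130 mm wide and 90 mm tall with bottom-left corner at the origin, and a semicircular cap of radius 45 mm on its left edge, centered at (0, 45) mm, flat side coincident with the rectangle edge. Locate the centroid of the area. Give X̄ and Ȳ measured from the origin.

X̄ = 47.02 mm, Ȳ = 45.00 mm

rectangular body: A = 130 × 90 = 11700.00, centroid at (65.00, 45.00).
semicircular end: A = ½π·45² = 3180.86, centroid at (-19.10, 45.00).
ΣA = 14880.86 mm²
ΣAX̄ = (11700.00)(65.00) + (3180.86)(-19.10) = 699750.00 mm³
ΣAȲ = (11700.00)(45.00) + (3180.86)(45.00) = 669638.82 mm³
X̄ = 699750.00 / 14880.86 = 47.02 mm
Ȳ = 669638.82 / 14880.86 = 45.00 mm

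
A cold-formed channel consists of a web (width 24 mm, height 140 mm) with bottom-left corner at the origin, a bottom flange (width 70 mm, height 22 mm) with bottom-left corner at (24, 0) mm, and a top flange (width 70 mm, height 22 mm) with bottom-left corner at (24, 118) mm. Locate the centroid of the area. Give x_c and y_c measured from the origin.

x_c = 34.48 mm, y_c = 70.00 mm

Part | A | x̄ᵢ | ȳᵢ | A·x̄ᵢ | A·ȳᵢ
web | 3360.00 | 12.00 | 70.00 | 40320.00 | 235200.00
bottom flange | 1540.00 | 59.00 | 11.00 | 90860.00 | 16940.00
top flange | 1540.00 | 59.00 | 129.00 | 90860.00 | 198660.00
Σ | 6440.00 |  |  | 222040.00 | 450800.00
x_c = 222040.00 / 6440.00 = 34.48 mm
y_c = 450800.00 / 6440.00 = 70.00 mm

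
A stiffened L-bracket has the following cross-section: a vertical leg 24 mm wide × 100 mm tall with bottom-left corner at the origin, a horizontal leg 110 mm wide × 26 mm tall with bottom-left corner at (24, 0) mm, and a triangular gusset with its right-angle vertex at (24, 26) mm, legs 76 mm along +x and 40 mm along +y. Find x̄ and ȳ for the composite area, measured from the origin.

Part | A | x̄ᵢ | ȳᵢ | A·x̄ᵢ | A·ȳᵢ
vertical leg | 2400.00 | 12.00 | 50.00 | 28800.00 | 120000.00
horizontal leg | 2860.00 | 79.00 | 13.00 | 225940.00 | 37180.00
gusset | 1520.00 | 49.33 | 39.33 | 74986.67 | 59786.67
Σ | 6780.00 |  |  | 329726.67 | 216966.67
x̄ = 329726.67 / 6780.00 = 48.63 mm
ȳ = 216966.67 / 6780.00 = 32.00 mm

x̄ = 48.63 mm, ȳ = 32.00 mm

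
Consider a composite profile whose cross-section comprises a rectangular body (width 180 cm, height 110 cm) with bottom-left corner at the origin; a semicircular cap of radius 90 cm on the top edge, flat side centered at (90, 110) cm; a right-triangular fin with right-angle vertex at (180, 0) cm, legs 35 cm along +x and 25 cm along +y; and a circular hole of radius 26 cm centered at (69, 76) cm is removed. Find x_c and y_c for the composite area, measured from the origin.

rectangular body: A = 180 × 110 = 19800.00, centroid at (90.00, 55.00).
semicircular top: A = ½π·90² = 12723.45, centroid at (90.00, 148.20).
triangular fin: A = ½·35·25 = 437.50, centroid at (191.67, 8.33).
hole: A = −π·26² = -2123.72, centroid at (69.00, 76.00).
ΣA = 30837.23 cm²
ΣAx_c = (19800.00)(90.00) + (12723.45)(90.00) + (437.50)(191.67) + (-2123.72)(69.00) = 2864428.24 cm³
ΣAy_c = (19800.00)(55.00) + (12723.45)(148.20) + (437.50)(8.33) + (-2123.72)(76.00) = 2816822.90 cm³
x_c = 2864428.24 / 30837.23 = 92.89 cm
y_c = 2816822.90 / 30837.23 = 91.34 cm

x_c = 92.89 cm, y_c = 91.34 cm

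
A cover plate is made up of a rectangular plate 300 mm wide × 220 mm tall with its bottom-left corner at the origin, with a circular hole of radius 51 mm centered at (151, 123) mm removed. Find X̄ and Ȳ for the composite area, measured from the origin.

plate: A = 300 × 220 = 66000.00, centroid at (150.00, 110.00).
hole: A = −π·51² = -8171.28, centroid at (151.00, 123.00).
ΣA = 57828.72 mm²
ΣAX̄ = (66000.00)(150.00) + (-8171.28)(151.00) = 8666136.34 mm³
ΣAȲ = (66000.00)(110.00) + (-8171.28)(123.00) = 6254932.25 mm³
X̄ = 8666136.34 / 57828.72 = 149.86 mm
Ȳ = 6254932.25 / 57828.72 = 108.16 mm

X̄ = 149.86 mm, Ȳ = 108.16 mm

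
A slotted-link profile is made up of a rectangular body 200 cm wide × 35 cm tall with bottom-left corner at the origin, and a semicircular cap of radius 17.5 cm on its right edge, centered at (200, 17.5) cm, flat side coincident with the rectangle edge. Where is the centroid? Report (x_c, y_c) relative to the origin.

x_c = 106.91 cm, y_c = 17.50 cm

Part | A | x̄ᵢ | ȳᵢ | A·x̄ᵢ | A·ȳᵢ
rectangular body | 7000.00 | 100.00 | 17.50 | 700000.00 | 122500.00
semicircular end | 481.06 | 207.43 | 17.50 | 99784.19 | 8418.49
Σ | 7481.06 |  |  | 799784.19 | 130918.49
x_c = 799784.19 / 7481.06 = 106.91 cm
y_c = 130918.49 / 7481.06 = 17.50 cm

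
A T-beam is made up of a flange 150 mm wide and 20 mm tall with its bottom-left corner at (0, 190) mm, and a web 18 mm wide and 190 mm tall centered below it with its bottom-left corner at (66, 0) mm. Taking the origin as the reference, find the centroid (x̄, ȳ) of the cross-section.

x̄ = 75.00 mm, ȳ = 144.07 mm

web: A = 18 × 190 = 3420.00, centroid at (75.00, 95.00).
flange: A = 150 × 20 = 3000.00, centroid at (75.00, 200.00).
ΣA = 6420.00 mm²
ΣAx̄ = (3420.00)(75.00) + (3000.00)(75.00) = 481500.00 mm³
ΣAȳ = (3420.00)(95.00) + (3000.00)(200.00) = 924900.00 mm³
x̄ = 481500.00 / 6420.00 = 75.00 mm
ȳ = 924900.00 / 6420.00 = 144.07 mm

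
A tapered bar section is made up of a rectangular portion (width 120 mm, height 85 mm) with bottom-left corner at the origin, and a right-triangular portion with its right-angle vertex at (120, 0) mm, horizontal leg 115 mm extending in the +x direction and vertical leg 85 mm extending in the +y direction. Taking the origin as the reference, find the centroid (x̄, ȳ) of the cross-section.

x̄ = 91.85 mm, ȳ = 37.91 mm

rectangular portion: A = 120 × 85 = 10200.00, centroid at (60.00, 42.50).
triangular portion: A = ½·115·85 = 4887.50, centroid at (158.33, 28.33).
ΣA = 15087.50 mm², ΣAx̄ = 1385854.17 mm³, ΣAȳ = 571979.17 mm³.
x̄ = 1385854.17/15087.50 = 91.85 mm; ȳ = 571979.17/15087.50 = 37.91 mm.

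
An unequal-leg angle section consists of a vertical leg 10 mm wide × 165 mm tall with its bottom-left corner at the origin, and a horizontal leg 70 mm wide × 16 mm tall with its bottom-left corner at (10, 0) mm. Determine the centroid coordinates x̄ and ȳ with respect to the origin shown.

x̄ = 21.17 mm, ȳ = 52.38 mm

vertical leg: A = 10 × 165 = 1650.00, centroid at (5.00, 82.50).
horizontal leg: A = 70 × 16 = 1120.00, centroid at (45.00, 8.00).
ΣA = 2770.00 mm², ΣAx̄ = 58650.00 mm³, ΣAȳ = 145085.00 mm³.
x̄ = 58650.00/2770.00 = 21.17 mm; ȳ = 145085.00/2770.00 = 52.38 mm.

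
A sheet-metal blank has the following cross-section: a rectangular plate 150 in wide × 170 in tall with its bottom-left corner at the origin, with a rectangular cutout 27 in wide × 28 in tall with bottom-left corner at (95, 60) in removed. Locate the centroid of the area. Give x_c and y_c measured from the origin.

x_c = 73.98 in, y_c = 85.34 in

plate: A = 150 × 170 = 25500.00, centroid at (75.00, 85.00).
hole: A = −(27 × 28) = -756.00, centroid at (108.50, 74.00).
ΣA = 24744.00 in², ΣAx_c = 1830474.00 in³, ΣAy_c = 2111556.00 in³.
x_c = 1830474.00/24744.00 = 73.98 in; y_c = 2111556.00/24744.00 = 85.34 in.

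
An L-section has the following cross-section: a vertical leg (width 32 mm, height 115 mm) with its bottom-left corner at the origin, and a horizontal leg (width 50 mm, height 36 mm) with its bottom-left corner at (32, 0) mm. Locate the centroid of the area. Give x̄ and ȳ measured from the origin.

vertical leg: A = 32 × 115 = 3680.00, centroid at (16.00, 57.50).
horizontal leg: A = 50 × 36 = 1800.00, centroid at (57.00, 18.00).
ΣA = 5480.00 mm²
ΣAx̄ = (3680.00)(16.00) + (1800.00)(57.00) = 161480.00 mm³
ΣAȳ = (3680.00)(57.50) + (1800.00)(18.00) = 244000.00 mm³
x̄ = 161480.00 / 5480.00 = 29.47 mm
ȳ = 244000.00 / 5480.00 = 44.53 mm

x̄ = 29.47 mm, ȳ = 44.53 mm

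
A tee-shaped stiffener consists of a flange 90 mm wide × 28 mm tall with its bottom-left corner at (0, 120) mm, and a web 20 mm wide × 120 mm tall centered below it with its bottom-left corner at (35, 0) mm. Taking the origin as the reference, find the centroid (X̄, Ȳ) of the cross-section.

X̄ = 45.00 mm, Ȳ = 97.90 mm

web: A = 20 × 120 = 2400.00, centroid at (45.00, 60.00).
flange: A = 90 × 28 = 2520.00, centroid at (45.00, 134.00).
ΣA = 4920.00 mm²
ΣAX̄ = (2400.00)(45.00) + (2520.00)(45.00) = 221400.00 mm³
ΣAȲ = (2400.00)(60.00) + (2520.00)(134.00) = 481680.00 mm³
X̄ = 221400.00 / 4920.00 = 45.00 mm
Ȳ = 481680.00 / 4920.00 = 97.90 mm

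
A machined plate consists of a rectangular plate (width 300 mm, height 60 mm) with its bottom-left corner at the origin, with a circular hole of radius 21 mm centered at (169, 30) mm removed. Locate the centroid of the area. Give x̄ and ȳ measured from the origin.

plate: A = 300 × 60 = 18000.00, centroid at (150.00, 30.00).
hole: A = −π·21² = -1385.44, centroid at (169.00, 30.00).
ΣA = 16614.56 mm², ΣAx̄ = 2465860.24 mm³, ΣAȳ = 498436.73 mm³.
x̄ = 2465860.24/16614.56 = 148.42 mm; ȳ = 498436.73/16614.56 = 30.00 mm.

x̄ = 148.42 mm, ȳ = 30.00 mm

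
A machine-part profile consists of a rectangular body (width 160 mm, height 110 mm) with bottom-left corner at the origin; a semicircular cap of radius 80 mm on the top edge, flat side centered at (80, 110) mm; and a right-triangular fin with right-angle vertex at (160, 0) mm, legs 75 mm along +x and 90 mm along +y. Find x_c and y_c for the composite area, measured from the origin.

rectangular body: A = 160 × 110 = 17600.00, centroid at (80.00, 55.00).
semicircular top: A = ½π·80² = 10053.10, centroid at (80.00, 143.95).
triangular fin: A = ½·75·90 = 3375.00, centroid at (185.00, 30.00).
ΣA = 31028.10 mm²
ΣAx_c = (17600.00)(80.00) + (10053.10)(80.00) + (3375.00)(185.00) = 2836622.72 mm³
ΣAy_c = (17600.00)(55.00) + (10053.10)(143.95) + (3375.00)(30.00) = 2516423.95 mm³
x_c = 2836622.72 / 31028.10 = 91.42 mm
y_c = 2516423.95 / 31028.10 = 81.10 mm

x_c = 91.42 mm, y_c = 81.10 mm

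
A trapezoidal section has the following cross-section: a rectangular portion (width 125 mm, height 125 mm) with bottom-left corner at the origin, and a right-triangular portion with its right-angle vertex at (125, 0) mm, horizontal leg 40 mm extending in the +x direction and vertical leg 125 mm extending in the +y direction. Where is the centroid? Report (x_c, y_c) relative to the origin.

x_c = 72.96 mm, y_c = 59.63 mm

rectangular portion: A = 125 × 125 = 15625.00, centroid at (62.50, 62.50).
triangular portion: A = ½·40·125 = 2500.00, centroid at (138.33, 41.67).
ΣA = 18125.00 mm²
ΣAx_c = (15625.00)(62.50) + (2500.00)(138.33) = 1322395.83 mm³
ΣAy_c = (15625.00)(62.50) + (2500.00)(41.67) = 1080729.17 mm³
x_c = 1322395.83 / 18125.00 = 72.96 mm
y_c = 1080729.17 / 18125.00 = 59.63 mm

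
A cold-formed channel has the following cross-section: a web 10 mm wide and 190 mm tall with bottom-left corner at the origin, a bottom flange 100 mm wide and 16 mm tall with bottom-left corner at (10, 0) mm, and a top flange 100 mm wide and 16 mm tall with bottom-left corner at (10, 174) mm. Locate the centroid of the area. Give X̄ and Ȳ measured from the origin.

X̄ = 39.51 mm, Ȳ = 95.00 mm

web: A = 10 × 190 = 1900.00, centroid at (5.00, 95.00).
bottom flange: A = 100 × 16 = 1600.00, centroid at (60.00, 8.00).
top flange: A = 100 × 16 = 1600.00, centroid at (60.00, 182.00).
ΣA = 5100.00 mm², ΣAX̄ = 201500.00 mm³, ΣAȲ = 484500.00 mm³.
X̄ = 201500.00/5100.00 = 39.51 mm; Ȳ = 484500.00/5100.00 = 95.00 mm.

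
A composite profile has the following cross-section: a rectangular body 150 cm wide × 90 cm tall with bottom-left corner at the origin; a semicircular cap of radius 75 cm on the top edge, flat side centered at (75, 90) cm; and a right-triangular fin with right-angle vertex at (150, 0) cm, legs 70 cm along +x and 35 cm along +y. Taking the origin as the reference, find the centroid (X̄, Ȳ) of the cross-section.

X̄ = 80.11 cm, Ȳ = 72.08 cm

rectangular body: A = 150 × 90 = 13500.00, centroid at (75.00, 45.00).
semicircular top: A = ½π·75² = 8835.73, centroid at (75.00, 121.83).
triangular fin: A = ½·70·35 = 1225.00, centroid at (173.33, 11.67).
ΣA = 23560.73 cm², ΣAX̄ = 1887513.03 cm³, ΣAȲ = 1698257.31 cm³.
X̄ = 1887513.03/23560.73 = 80.11 cm; Ȳ = 1698257.31/23560.73 = 72.08 cm.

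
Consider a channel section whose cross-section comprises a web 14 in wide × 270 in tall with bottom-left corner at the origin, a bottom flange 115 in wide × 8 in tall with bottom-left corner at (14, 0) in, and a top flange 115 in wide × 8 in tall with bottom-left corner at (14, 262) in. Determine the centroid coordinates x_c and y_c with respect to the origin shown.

Part | A | x̄ᵢ | ȳᵢ | A·x̄ᵢ | A·ȳᵢ
web | 3780.00 | 7.00 | 135.00 | 26460.00 | 510300.00
bottom flange | 920.00 | 71.50 | 4.00 | 65780.00 | 3680.00
top flange | 920.00 | 71.50 | 266.00 | 65780.00 | 244720.00
Σ | 5620.00 |  |  | 158020.00 | 758700.00
x_c = 158020.00 / 5620.00 = 28.12 in
y_c = 758700.00 / 5620.00 = 135.00 in

x_c = 28.12 in, y_c = 135.00 in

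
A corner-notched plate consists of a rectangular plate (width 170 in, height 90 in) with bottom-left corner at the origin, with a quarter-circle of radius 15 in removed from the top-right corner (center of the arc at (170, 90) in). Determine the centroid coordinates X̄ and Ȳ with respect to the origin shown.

X̄ = 84.08 in, Ȳ = 44.55 in

Part | A | x̄ᵢ | ȳᵢ | A·x̄ᵢ | A·ȳᵢ
plate | 15300.00 | 85.00 | 45.00 | 1300500.00 | 688500.00
removed quarter-circle | -176.71 | 163.63 | 83.63 | -28916.48 | -14779.31
Σ | 15123.29 |  |  | 1271583.52 | 673720.69
X̄ = 1271583.52 / 15123.29 = 84.08 in
Ȳ = 673720.69 / 15123.29 = 44.55 in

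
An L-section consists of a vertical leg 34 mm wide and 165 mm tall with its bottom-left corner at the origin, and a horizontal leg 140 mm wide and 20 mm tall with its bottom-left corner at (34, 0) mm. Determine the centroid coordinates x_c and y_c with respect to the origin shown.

vertical leg: A = 34 × 165 = 5610.00, centroid at (17.00, 82.50).
horizontal leg: A = 140 × 20 = 2800.00, centroid at (104.00, 10.00).
ΣA = 8410.00 mm²
ΣAx_c = (5610.00)(17.00) + (2800.00)(104.00) = 386570.00 mm³
ΣAy_c = (5610.00)(82.50) + (2800.00)(10.00) = 490825.00 mm³
x_c = 386570.00 / 8410.00 = 45.97 mm
y_c = 490825.00 / 8410.00 = 58.36 mm

x_c = 45.97 mm, y_c = 58.36 mm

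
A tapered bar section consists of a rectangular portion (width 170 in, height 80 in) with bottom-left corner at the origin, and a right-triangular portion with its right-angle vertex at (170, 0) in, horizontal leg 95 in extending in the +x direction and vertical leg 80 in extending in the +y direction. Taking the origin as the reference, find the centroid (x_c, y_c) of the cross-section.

x_c = 110.48 in, y_c = 37.09 in

Part | A | x̄ᵢ | ȳᵢ | A·x̄ᵢ | A·ȳᵢ
rectangular portion | 13600.00 | 85.00 | 40.00 | 1156000.00 | 544000.00
triangular portion | 3800.00 | 201.67 | 26.67 | 766333.33 | 101333.33
Σ | 17400.00 |  |  | 1922333.33 | 645333.33
x_c = 1922333.33 / 17400.00 = 110.48 in
y_c = 645333.33 / 17400.00 = 37.09 in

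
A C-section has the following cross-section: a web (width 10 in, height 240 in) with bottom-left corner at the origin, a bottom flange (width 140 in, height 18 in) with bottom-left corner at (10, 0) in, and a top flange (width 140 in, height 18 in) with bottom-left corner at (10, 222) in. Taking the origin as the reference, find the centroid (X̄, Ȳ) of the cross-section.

X̄ = 55.81 in, Ȳ = 120.00 in

web: A = 10 × 240 = 2400.00, centroid at (5.00, 120.00).
bottom flange: A = 140 × 18 = 2520.00, centroid at (80.00, 9.00).
top flange: A = 140 × 18 = 2520.00, centroid at (80.00, 231.00).
ΣA = 7440.00 in²
ΣAX̄ = (2400.00)(5.00) + (2520.00)(80.00) + (2520.00)(80.00) = 415200.00 in³
ΣAȲ = (2400.00)(120.00) + (2520.00)(9.00) + (2520.00)(231.00) = 892800.00 in³
X̄ = 415200.00 / 7440.00 = 55.81 in
Ȳ = 892800.00 / 7440.00 = 120.00 in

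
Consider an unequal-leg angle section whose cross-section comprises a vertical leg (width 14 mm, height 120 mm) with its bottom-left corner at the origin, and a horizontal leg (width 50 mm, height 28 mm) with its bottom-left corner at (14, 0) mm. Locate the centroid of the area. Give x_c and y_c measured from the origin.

vertical leg: A = 14 × 120 = 1680.00, centroid at (7.00, 60.00).
horizontal leg: A = 50 × 28 = 1400.00, centroid at (39.00, 14.00).
ΣA = 3080.00 mm², ΣAx_c = 66360.00 mm³, ΣAy_c = 120400.00 mm³.
x_c = 66360.00/3080.00 = 21.55 mm; y_c = 120400.00/3080.00 = 39.09 mm.

x_c = 21.55 mm, y_c = 39.09 mm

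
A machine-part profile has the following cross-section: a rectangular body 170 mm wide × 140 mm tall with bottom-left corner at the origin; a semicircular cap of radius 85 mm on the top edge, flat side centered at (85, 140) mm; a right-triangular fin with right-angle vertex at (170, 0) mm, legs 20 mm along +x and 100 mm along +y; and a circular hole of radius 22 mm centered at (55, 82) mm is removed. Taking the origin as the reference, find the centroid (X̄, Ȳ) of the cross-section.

X̄ = 88.96 mm, Ȳ = 103.18 mm

Part | A | x̄ᵢ | ȳᵢ | A·x̄ᵢ | A·ȳᵢ
rectangular body | 23800.00 | 85.00 | 70.00 | 2023000.00 | 1666000.00
semicircular top | 11349.00 | 85.00 | 176.08 | 964665.29 | 1998277.15
triangular fin | 1000.00 | 176.67 | 33.33 | 176666.67 | 33333.33
hole | -1520.53 | 55.00 | 82.00 | -83629.20 | -124683.53
Σ | 34628.47 |  |  | 3080702.76 | 3572926.96
X̄ = 3080702.76 / 34628.47 = 88.96 mm
Ȳ = 3572926.96 / 34628.47 = 103.18 mm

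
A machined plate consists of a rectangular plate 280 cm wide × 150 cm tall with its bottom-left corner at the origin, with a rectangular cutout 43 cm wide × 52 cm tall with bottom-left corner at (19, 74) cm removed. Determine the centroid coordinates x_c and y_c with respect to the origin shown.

x_c = 145.60 cm, y_c = 73.59 cm

plate: A = 280 × 150 = 42000.00, centroid at (140.00, 75.00).
hole: A = −(43 × 52) = -2236.00, centroid at (40.50, 100.00).
ΣA = 39764.00 cm²
ΣAx_c = (42000.00)(140.00) + (-2236.00)(40.50) = 5789442.00 cm³
ΣAy_c = (42000.00)(75.00) + (-2236.00)(100.00) = 2926400.00 cm³
x_c = 5789442.00 / 39764.00 = 145.60 cm
y_c = 2926400.00 / 39764.00 = 73.59 cm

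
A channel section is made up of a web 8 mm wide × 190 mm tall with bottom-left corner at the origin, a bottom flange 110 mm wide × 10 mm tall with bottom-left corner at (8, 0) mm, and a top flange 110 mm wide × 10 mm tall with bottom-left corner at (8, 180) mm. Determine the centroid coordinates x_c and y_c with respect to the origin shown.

web: A = 8 × 190 = 1520.00, centroid at (4.00, 95.00).
bottom flange: A = 110 × 10 = 1100.00, centroid at (63.00, 5.00).
top flange: A = 110 × 10 = 1100.00, centroid at (63.00, 185.00).
ΣA = 3720.00 mm²
ΣAx_c = (1520.00)(4.00) + (1100.00)(63.00) + (1100.00)(63.00) = 144680.00 mm³
ΣAy_c = (1520.00)(95.00) + (1100.00)(5.00) + (1100.00)(185.00) = 353400.00 mm³
x_c = 144680.00 / 3720.00 = 38.89 mm
y_c = 353400.00 / 3720.00 = 95.00 mm

x_c = 38.89 mm, y_c = 95.00 mm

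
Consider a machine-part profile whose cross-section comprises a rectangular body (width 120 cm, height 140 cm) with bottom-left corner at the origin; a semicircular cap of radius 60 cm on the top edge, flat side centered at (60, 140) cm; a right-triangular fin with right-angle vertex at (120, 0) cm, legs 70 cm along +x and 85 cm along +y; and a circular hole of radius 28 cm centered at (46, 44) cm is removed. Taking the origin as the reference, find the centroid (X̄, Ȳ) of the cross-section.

X̄ = 72.30 cm, Ȳ = 90.90 cm

rectangular body: A = 120 × 140 = 16800.00, centroid at (60.00, 70.00).
semicircular top: A = ½π·60² = 5654.87, centroid at (60.00, 165.46).
triangular fin: A = ½·70·85 = 2975.00, centroid at (143.33, 28.33).
hole: A = −π·28² = -2463.01, centroid at (46.00, 44.00).
ΣA = 22966.86 cm²
ΣAX̄ = (16800.00)(60.00) + (5654.87)(60.00) + (2975.00)(143.33) + (-2463.01)(46.00) = 1660410.28 cm³
ΣAȲ = (16800.00)(70.00) + (5654.87)(165.46) + (2975.00)(28.33) + (-2463.01)(44.00) = 2087600.64 cm³
X̄ = 1660410.28 / 22966.86 = 72.30 cm
Ȳ = 2087600.64 / 22966.86 = 90.90 cm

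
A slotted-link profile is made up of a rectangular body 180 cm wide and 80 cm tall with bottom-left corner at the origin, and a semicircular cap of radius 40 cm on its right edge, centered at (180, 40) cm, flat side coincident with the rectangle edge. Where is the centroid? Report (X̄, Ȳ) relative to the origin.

X̄ = 105.90 cm, Ȳ = 40.00 cm

rectangular body: A = 180 × 80 = 14400.00, centroid at (90.00, 40.00).
semicircular end: A = ½π·40² = 2513.27, centroid at (196.98, 40.00).
ΣA = 16913.27 cm²
ΣAX̄ = (14400.00)(90.00) + (2513.27)(196.98) = 1791056.01 cm³
ΣAȲ = (14400.00)(40.00) + (2513.27)(40.00) = 676530.96 cm³
X̄ = 1791056.01 / 16913.27 = 105.90 cm
Ȳ = 676530.96 / 16913.27 = 40.00 cm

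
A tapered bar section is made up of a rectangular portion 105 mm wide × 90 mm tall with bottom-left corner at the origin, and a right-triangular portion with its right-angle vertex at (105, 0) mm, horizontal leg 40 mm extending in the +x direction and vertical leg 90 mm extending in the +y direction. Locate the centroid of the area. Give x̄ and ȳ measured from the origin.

x̄ = 63.03 mm, ȳ = 42.60 mm

rectangular portion: A = 105 × 90 = 9450.00, centroid at (52.50, 45.00).
triangular portion: A = ½·40·90 = 1800.00, centroid at (118.33, 30.00).
ΣA = 11250.00 mm², ΣAx̄ = 709125.00 mm³, ΣAȳ = 479250.00 mm³.
x̄ = 709125.00/11250.00 = 63.03 mm; ȳ = 479250.00/11250.00 = 42.60 mm.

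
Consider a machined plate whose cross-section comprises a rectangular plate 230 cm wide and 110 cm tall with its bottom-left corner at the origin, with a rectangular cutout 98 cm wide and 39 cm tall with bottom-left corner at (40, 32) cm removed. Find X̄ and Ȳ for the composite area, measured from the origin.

X̄ = 119.63 cm, Ȳ = 55.62 cm

Part | A | x̄ᵢ | ȳᵢ | A·x̄ᵢ | A·ȳᵢ
plate | 25300.00 | 115.00 | 55.00 | 2909500.00 | 1391500.00
hole | -3822.00 | 89.00 | 51.50 | -340158.00 | -196833.00
Σ | 21478.00 |  |  | 2569342.00 | 1194667.00
X̄ = 2569342.00 / 21478.00 = 119.63 cm
Ȳ = 1194667.00 / 21478.00 = 55.62 cm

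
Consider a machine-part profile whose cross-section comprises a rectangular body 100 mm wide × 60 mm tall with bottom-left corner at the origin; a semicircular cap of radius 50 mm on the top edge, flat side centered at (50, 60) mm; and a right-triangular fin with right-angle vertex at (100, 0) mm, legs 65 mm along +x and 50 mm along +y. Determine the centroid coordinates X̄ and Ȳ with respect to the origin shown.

X̄ = 60.08 mm, Ȳ = 45.54 mm

rectangular body: A = 100 × 60 = 6000.00, centroid at (50.00, 30.00).
semicircular top: A = ½π·50² = 3926.99, centroid at (50.00, 81.22).
triangular fin: A = ½·65·50 = 1625.00, centroid at (121.67, 16.67).
ΣA = 11551.99 mm²
ΣAX̄ = (6000.00)(50.00) + (3926.99)(50.00) + (1625.00)(121.67) = 694057.87 mm³
ΣAȲ = (6000.00)(30.00) + (3926.99)(81.22) + (1625.00)(16.67) = 526036.12 mm³
X̄ = 694057.87 / 11551.99 = 60.08 mm
Ȳ = 526036.12 / 11551.99 = 45.54 mm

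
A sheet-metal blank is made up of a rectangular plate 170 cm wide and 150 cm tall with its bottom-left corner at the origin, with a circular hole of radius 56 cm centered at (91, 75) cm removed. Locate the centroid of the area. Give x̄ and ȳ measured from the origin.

x̄ = 81.22 cm, ȳ = 75.00 cm

Part | A | x̄ᵢ | ȳᵢ | A·x̄ᵢ | A·ȳᵢ
plate | 25500.00 | 85.00 | 75.00 | 2167500.00 | 1912500.00
hole | -9852.03 | 91.00 | 75.00 | -896535.15 | -738902.59
Σ | 15647.97 |  |  | 1270964.85 | 1173597.41
x̄ = 1270964.85 / 15647.97 = 81.22 cm
ȳ = 1173597.41 / 15647.97 = 75.00 cm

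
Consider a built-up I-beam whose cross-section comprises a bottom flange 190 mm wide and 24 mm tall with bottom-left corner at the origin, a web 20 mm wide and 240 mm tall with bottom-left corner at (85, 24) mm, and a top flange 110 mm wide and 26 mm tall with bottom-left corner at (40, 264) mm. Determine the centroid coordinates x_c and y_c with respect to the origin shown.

x_c = 95.00 mm, y_c = 125.87 mm

bottom flange: A = 190 × 24 = 4560.00, centroid at (95.00, 12.00).
web: A = 20 × 240 = 4800.00, centroid at (95.00, 144.00).
top flange: A = 110 × 26 = 2860.00, centroid at (95.00, 277.00).
ΣA = 12220.00 mm²
ΣAx_c = (4560.00)(95.00) + (4800.00)(95.00) + (2860.00)(95.00) = 1160900.00 mm³
ΣAy_c = (4560.00)(12.00) + (4800.00)(144.00) + (2860.00)(277.00) = 1538140.00 mm³
x_c = 1160900.00 / 12220.00 = 95.00 mm
y_c = 1538140.00 / 12220.00 = 125.87 mm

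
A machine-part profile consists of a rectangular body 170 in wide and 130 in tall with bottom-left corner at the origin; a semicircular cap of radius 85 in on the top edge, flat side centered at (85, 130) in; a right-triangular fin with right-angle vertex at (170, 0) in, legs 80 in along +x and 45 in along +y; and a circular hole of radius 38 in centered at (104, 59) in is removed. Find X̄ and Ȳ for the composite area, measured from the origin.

X̄ = 88.74 in, Ȳ = 100.31 in

rectangular body: A = 170 × 130 = 22100.00, centroid at (85.00, 65.00).
semicircular top: A = ½π·85² = 11349.00, centroid at (85.00, 166.08).
triangular fin: A = ½·80·45 = 1800.00, centroid at (196.67, 15.00).
hole: A = −π·38² = -4536.46, centroid at (104.00, 59.00).
ΣA = 30712.54 in²
ΣAX̄ = (22100.00)(85.00) + (11349.00)(85.00) + (1800.00)(196.67) + (-4536.46)(104.00) = 2725373.48 in³
ΣAȲ = (22100.00)(65.00) + (11349.00)(166.08) + (1800.00)(15.00) + (-4536.46)(59.00) = 3080635.99 in³
X̄ = 2725373.48 / 30712.54 = 88.74 in
Ȳ = 3080635.99 / 30712.54 = 100.31 in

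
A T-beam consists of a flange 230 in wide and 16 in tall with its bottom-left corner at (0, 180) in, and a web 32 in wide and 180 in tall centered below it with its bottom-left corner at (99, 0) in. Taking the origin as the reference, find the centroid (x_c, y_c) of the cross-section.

web: A = 32 × 180 = 5760.00, centroid at (115.00, 90.00).
flange: A = 230 × 16 = 3680.00, centroid at (115.00, 188.00).
ΣA = 9440.00 in²
ΣAx_c = (5760.00)(115.00) + (3680.00)(115.00) = 1085600.00 in³
ΣAy_c = (5760.00)(90.00) + (3680.00)(188.00) = 1210240.00 in³
x_c = 1085600.00 / 9440.00 = 115.00 in
y_c = 1210240.00 / 9440.00 = 128.20 in

x_c = 115.00 in, y_c = 128.20 in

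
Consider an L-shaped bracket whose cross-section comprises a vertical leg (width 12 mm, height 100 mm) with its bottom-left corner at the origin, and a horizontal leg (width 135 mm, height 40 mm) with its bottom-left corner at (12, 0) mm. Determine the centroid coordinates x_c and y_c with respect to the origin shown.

x_c = 66.14 mm, y_c = 25.45 mm

vertical leg: A = 12 × 100 = 1200.00, centroid at (6.00, 50.00).
horizontal leg: A = 135 × 40 = 5400.00, centroid at (79.50, 20.00).
ΣA = 6600.00 mm², ΣAx_c = 436500.00 mm³, ΣAy_c = 168000.00 mm³.
x_c = 436500.00/6600.00 = 66.14 mm; y_c = 168000.00/6600.00 = 25.45 mm.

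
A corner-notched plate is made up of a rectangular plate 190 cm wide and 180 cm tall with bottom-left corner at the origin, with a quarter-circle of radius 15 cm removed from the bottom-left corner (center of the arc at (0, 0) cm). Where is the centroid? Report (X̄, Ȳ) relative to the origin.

X̄ = 95.46 cm, Ȳ = 90.43 cm

plate: A = 190 × 180 = 34200.00, centroid at (95.00, 90.00).
removed quarter-circle: A = −¼π·15² = -176.71, centroid at (6.37, 6.37).
ΣA = 34023.29 cm², ΣAX̄ = 3247875.00 cm³, ΣAȲ = 3076875.00 cm³.
X̄ = 3247875.00/34023.29 = 95.46 cm; Ȳ = 3076875.00/34023.29 = 90.43 cm.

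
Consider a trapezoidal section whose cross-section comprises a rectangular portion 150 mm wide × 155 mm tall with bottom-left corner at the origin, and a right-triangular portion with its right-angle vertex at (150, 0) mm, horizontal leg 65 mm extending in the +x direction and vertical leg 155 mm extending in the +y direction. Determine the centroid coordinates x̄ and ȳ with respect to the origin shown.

x̄ = 92.21 mm, ȳ = 72.90 mm

rectangular portion: A = 150 × 155 = 23250.00, centroid at (75.00, 77.50).
triangular portion: A = ½·65·155 = 5037.50, centroid at (171.67, 51.67).
ΣA = 28287.50 mm², ΣAx̄ = 2608520.83 mm³, ΣAȳ = 2062145.83 mm³.
x̄ = 2608520.83/28287.50 = 92.21 mm; ȳ = 2062145.83/28287.50 = 72.90 mm.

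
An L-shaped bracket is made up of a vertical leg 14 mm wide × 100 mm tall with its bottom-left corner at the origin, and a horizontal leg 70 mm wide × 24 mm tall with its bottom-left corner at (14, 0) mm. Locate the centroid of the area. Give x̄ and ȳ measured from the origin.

vertical leg: A = 14 × 100 = 1400.00, centroid at (7.00, 50.00).
horizontal leg: A = 70 × 24 = 1680.00, centroid at (49.00, 12.00).
ΣA = 3080.00 mm², ΣAx̄ = 92120.00 mm³, ΣAȳ = 90160.00 mm³.
x̄ = 92120.00/3080.00 = 29.91 mm; ȳ = 90160.00/3080.00 = 29.27 mm.

x̄ = 29.91 mm, ȳ = 29.27 mm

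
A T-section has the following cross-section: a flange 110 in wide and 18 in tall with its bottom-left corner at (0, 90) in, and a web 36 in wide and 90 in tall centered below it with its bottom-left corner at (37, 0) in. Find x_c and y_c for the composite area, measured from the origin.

x_c = 55.00 in, y_c = 65.48 in

web: A = 36 × 90 = 3240.00, centroid at (55.00, 45.00).
flange: A = 110 × 18 = 1980.00, centroid at (55.00, 99.00).
ΣA = 5220.00 in², ΣAx_c = 287100.00 in³, ΣAy_c = 341820.00 in³.
x_c = 287100.00/5220.00 = 55.00 in; y_c = 341820.00/5220.00 = 65.48 in.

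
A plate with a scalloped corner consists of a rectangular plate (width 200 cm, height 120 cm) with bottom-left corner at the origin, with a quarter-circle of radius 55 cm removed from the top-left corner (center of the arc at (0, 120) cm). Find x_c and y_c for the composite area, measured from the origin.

plate: A = 200 × 120 = 24000.00, centroid at (100.00, 60.00).
removed quarter-circle: A = −¼π·55² = -2375.83, centroid at (23.34, 96.66).
ΣA = 21624.17 cm², ΣAx_c = 2344541.67 cm³, ΣAy_c = 1210358.80 cm³.
x_c = 2344541.67/21624.17 = 108.42 cm; y_c = 1210358.80/21624.17 = 55.97 cm.

x_c = 108.42 cm, y_c = 55.97 cm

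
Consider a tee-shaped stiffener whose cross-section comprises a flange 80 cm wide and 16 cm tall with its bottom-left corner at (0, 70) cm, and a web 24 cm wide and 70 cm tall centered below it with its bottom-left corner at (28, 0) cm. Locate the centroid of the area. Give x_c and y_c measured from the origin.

x_c = 40.00 cm, y_c = 53.59 cm

web: A = 24 × 70 = 1680.00, centroid at (40.00, 35.00).
flange: A = 80 × 16 = 1280.00, centroid at (40.00, 78.00).
ΣA = 2960.00 cm², ΣAx_c = 118400.00 cm³, ΣAy_c = 158640.00 cm³.
x_c = 118400.00/2960.00 = 40.00 cm; y_c = 158640.00/2960.00 = 53.59 cm.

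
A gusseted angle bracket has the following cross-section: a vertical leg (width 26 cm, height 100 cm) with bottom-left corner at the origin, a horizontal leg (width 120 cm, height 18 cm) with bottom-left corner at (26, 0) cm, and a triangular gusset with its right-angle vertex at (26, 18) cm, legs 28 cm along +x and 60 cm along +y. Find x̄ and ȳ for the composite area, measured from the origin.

x̄ = 44.51 cm, ȳ = 32.39 cm

Part | A | x̄ᵢ | ȳᵢ | A·x̄ᵢ | A·ȳᵢ
vertical leg | 2600.00 | 13.00 | 50.00 | 33800.00 | 130000.00
horizontal leg | 2160.00 | 86.00 | 9.00 | 185760.00 | 19440.00
gusset | 840.00 | 35.33 | 38.00 | 29680.00 | 31920.00
Σ | 5600.00 |  |  | 249240.00 | 181360.00
x̄ = 249240.00 / 5600.00 = 44.51 cm
ȳ = 181360.00 / 5600.00 = 32.39 cm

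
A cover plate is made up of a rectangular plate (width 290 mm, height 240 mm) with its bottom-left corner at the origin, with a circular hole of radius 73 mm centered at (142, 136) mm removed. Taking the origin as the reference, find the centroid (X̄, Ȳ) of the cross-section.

Part | A | x̄ᵢ | ȳᵢ | A·x̄ᵢ | A·ȳᵢ
plate | 69600.00 | 145.00 | 120.00 | 10092000.00 | 8352000.00
hole | -16741.55 | 142.00 | 136.00 | -2377299.71 | -2276850.43
Σ | 52858.45 |  |  | 7714700.29 | 6075149.57
X̄ = 7714700.29 / 52858.45 = 145.95 mm
Ȳ = 6075149.57 / 52858.45 = 114.93 mm

X̄ = 145.95 mm, Ȳ = 114.93 mm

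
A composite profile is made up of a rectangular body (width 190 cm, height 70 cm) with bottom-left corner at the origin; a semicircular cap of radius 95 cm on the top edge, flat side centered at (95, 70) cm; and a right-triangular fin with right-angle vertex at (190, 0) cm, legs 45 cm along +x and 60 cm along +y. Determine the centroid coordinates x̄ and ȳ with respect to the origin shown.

x̄ = 100.15 cm, ȳ = 71.34 cm

rectangular body: A = 190 × 70 = 13300.00, centroid at (95.00, 35.00).
semicircular top: A = ½π·95² = 14176.44, centroid at (95.00, 110.32).
triangular fin: A = ½·45·60 = 1350.00, centroid at (205.00, 20.00).
ΣA = 28826.44 cm², ΣAx̄ = 2887011.50 cm³, ΣAȳ = 2056433.91 cm³.
x̄ = 2887011.50/28826.44 = 100.15 cm; ȳ = 2056433.91/28826.44 = 71.34 cm.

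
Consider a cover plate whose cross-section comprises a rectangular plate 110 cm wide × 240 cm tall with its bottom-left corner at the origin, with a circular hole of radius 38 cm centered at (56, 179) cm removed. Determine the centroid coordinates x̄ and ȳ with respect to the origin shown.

Part | A | x̄ᵢ | ȳᵢ | A·x̄ᵢ | A·ȳᵢ
plate | 26400.00 | 55.00 | 120.00 | 1452000.00 | 3168000.00
hole | -4536.46 | 56.00 | 179.00 | -254041.75 | -812026.30
Σ | 21863.54 |  |  | 1197958.25 | 2355973.70
x̄ = 1197958.25 / 21863.54 = 54.79 cm
ȳ = 2355973.70 / 21863.54 = 107.76 cm

x̄ = 54.79 cm, ȳ = 107.76 cm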